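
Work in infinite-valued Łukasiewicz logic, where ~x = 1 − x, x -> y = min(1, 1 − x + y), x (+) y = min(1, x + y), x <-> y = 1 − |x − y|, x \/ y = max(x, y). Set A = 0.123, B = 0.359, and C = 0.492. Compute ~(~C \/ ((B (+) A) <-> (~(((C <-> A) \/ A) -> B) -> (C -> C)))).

0.492

~C = 1 − 0.492 = 0.508
B (+) A = min(1, 0.359 + 0.123) = min(1, 0.482) = 0.482
C <-> A = 1 − |0.492 − 0.123| = 1 − 0.369 = 0.631
(C <-> A) \/ A = max(0.631, 0.123) = 0.631
((C <-> A) \/ A) -> B = min(1, 1 − 0.631 + 0.359) = min(1, 0.728) = 0.728
~(((C <-> A) \/ A) -> B) = 1 − 0.728 = 0.272
C -> C = min(1, 1 − 0.492 + 0.492) = min(1, 1.000) = 1.000
~(((C <-> A) \/ A) -> B) -> (C -> C) = min(1, 1 − 0.272 + 1.000) = min(1, 1.728) = 1.000
(B (+) A) <-> (~(((C <-> A) \/ A) -> B) -> (C -> C)) = 1 − |0.482 − 1.000| = 1 − 0.518 = 0.482
~C \/ ((B (+) A) <-> (~(((C <-> A) \/ A) -> B) -> (C -> C))) = max(0.508, 0.482) = 0.508
~(~C \/ ((B (+) A) <-> (~(((C <-> A) \/ A) -> B) -> (C -> C)))) = 1 − 0.508 = 0.492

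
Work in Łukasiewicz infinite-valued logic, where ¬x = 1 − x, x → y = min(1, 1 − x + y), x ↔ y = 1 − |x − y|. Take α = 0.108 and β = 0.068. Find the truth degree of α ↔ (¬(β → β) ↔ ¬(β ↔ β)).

β → β = min(1, 1 − 0.068 + 0.068) = min(1, 1.000) = 1.000
¬(β → β) = 1 − 1.000 = 0.000
β ↔ β = 1 − |0.068 − 0.068| = 1 − 0.000 = 1.000
¬(β ↔ β) = 1 − 1.000 = 0.000
¬(β → β) ↔ ¬(β ↔ β) = 1 − |0.000 − 0.000| = 1 − 0.000 = 1.000
α ↔ (¬(β → β) ↔ ¬(β ↔ β)) = 1 − |0.108 − 1.000| = 1 − 0.892 = 0.108

0.108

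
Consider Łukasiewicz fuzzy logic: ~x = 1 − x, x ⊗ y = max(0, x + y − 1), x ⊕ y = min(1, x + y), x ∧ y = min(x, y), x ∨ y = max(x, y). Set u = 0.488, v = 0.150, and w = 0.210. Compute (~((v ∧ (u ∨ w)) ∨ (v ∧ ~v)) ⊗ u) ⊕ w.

0.548

u ∨ w = max(0.488, 0.210) = 0.488
v ∧ (u ∨ w) = min(0.150, 0.488) = 0.150
~v = 1 − 0.150 = 0.850
v ∧ ~v = min(0.150, 0.850) = 0.150
(v ∧ (u ∨ w)) ∨ (v ∧ ~v) = max(0.150, 0.150) = 0.150
~((v ∧ (u ∨ w)) ∨ (v ∧ ~v)) = 1 − 0.150 = 0.850
~((v ∧ (u ∨ w)) ∨ (v ∧ ~v)) ⊗ u = max(0, 0.850 + 0.488 − 1) = max(0, 0.338) = 0.338
(~((v ∧ (u ∨ w)) ∨ (v ∧ ~v)) ⊗ u) ⊕ w = min(1, 0.338 + 0.210) = min(1, 0.548) = 0.548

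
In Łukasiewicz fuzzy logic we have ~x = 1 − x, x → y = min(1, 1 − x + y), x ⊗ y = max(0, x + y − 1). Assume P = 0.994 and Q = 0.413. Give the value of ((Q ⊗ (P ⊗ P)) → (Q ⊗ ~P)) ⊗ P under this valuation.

P ⊗ P = max(0, 0.994 + 0.994 − 1) = max(0, 0.988) = 0.988
Q ⊗ (P ⊗ P) = max(0, 0.413 + 0.988 − 1) = max(0, 0.401) = 0.401
~P = 1 − 0.994 = 0.006
Q ⊗ ~P = max(0, 0.413 + 0.006 − 1) = max(0, -0.581) = 0.000
(Q ⊗ (P ⊗ P)) → (Q ⊗ ~P) = min(1, 1 − 0.401 + 0.000) = min(1, 0.599) = 0.599
((Q ⊗ (P ⊗ P)) → (Q ⊗ ~P)) ⊗ P = max(0, 0.599 + 0.994 − 1) = max(0, 0.593) = 0.593

0.593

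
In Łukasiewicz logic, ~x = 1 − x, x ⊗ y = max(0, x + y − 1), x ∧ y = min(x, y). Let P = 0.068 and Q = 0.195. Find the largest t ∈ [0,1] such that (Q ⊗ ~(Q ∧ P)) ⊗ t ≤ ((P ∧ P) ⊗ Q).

0.873

Q ∧ P = min(0.195, 0.068) = 0.068
~(Q ∧ P) = 1 − 0.068 = 0.932
Q ⊗ ~(Q ∧ P) = max(0, 0.195 + 0.932 − 1) = max(0, 0.127) = 0.127
So the left factor is Q ⊗ ~(Q ∧ P) = 0.127.
P ∧ P = min(0.068, 0.068) = 0.068
(P ∧ P) ⊗ Q = max(0, 0.068 + 0.195 − 1) = max(0, -0.737) = 0.000
So the right-hand bound is (P ∧ P) ⊗ Q = 0.000.
The residuum of the Łukasiewicz t-norm gives the supremum: min(1, 1 − 0.127 + 0.000).
1 − 0.127 + 0.000 = 0.873, so t = min(1, 0.873) = 0.873.
Check: 0.127 ⊗ 0.873 = max(0, 0.000) = 0.000 ≤ 0.000.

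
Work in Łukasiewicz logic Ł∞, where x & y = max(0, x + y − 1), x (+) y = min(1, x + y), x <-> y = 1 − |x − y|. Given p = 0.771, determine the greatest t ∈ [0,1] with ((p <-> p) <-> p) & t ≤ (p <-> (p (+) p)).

p <-> p = 1 − |0.771 − 0.771| = 1 − 0.000 = 1.000
(p <-> p) <-> p = 1 − |1.000 − 0.771| = 1 − 0.229 = 0.771
So the left factor is (p <-> p) <-> p = 0.771.
p (+) p = min(1, 0.771 + 0.771) = min(1, 1.542) = 1.000
p <-> (p (+) p) = 1 − |0.771 − 1.000| = 1 − 0.229 = 0.771
So the right-hand bound is p <-> (p (+) p) = 0.771.
The residuum of the Łukasiewicz t-norm gives the supremum: min(1, 1 − 0.771 + 0.771).
1 − 0.771 + 0.771 = 1.000, so t = min(1, 1.000) = 1.000.
Check: 0.771 & 1.000 = max(0, 0.771) = 0.771 ≤ 0.771.

1.000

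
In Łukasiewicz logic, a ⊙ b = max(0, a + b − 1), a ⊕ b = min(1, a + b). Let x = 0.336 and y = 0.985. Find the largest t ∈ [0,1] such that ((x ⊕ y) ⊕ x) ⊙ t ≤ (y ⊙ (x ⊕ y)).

x ⊕ y = min(1, 0.336 + 0.985) = min(1, 1.321) = 1.000
(x ⊕ y) ⊕ x = min(1, 1.000 + 0.336) = min(1, 1.336) = 1.000
So the left factor is (x ⊕ y) ⊕ x = 1.000.
y ⊙ (x ⊕ y) = max(0, 0.985 + 1.000 − 1) = max(0, 0.985) = 0.985
So the right-hand bound is y ⊙ (x ⊕ y) = 0.985.
The residuum of the Łukasiewicz t-norm gives the supremum: min(1, 1 − 1.000 + 0.985).
1 − 1.000 + 0.985 = 0.985, so t = min(1, 0.985) = 0.985.
Check: 1.000 ⊙ 0.985 = max(0, 0.985) = 0.985 ≤ 0.985.

0.985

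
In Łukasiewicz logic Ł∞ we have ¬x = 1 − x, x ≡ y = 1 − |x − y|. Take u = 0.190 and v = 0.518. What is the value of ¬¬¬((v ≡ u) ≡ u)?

0.482

v ≡ u = 1 − |0.518 − 0.190| = 1 − 0.328 = 0.672
(v ≡ u) ≡ u = 1 − |0.672 − 0.190| = 1 − 0.482 = 0.518
¬((v ≡ u) ≡ u) = 1 − 0.518 = 0.482
¬¬((v ≡ u) ≡ u) = 1 − 0.482 = 0.518
¬¬¬((v ≡ u) ≡ u) = 1 − 0.518 = 0.482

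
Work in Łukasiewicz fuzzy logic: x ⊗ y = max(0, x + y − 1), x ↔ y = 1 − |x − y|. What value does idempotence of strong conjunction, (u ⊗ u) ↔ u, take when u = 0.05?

0.95

u ⊗ u = max(0, 0.05 + 0.05 − 1) = max(0, -0.90) = 0.00
(u ⊗ u) ↔ u = 1 − |0.00 − 0.05| = 1 − 0.05 = 0.95
(The value 0.95 < 1 shows this instance is not satisfied; fails in Ł∞ since a ⊗ a = max(0, 2a−1) ≠ a in general.)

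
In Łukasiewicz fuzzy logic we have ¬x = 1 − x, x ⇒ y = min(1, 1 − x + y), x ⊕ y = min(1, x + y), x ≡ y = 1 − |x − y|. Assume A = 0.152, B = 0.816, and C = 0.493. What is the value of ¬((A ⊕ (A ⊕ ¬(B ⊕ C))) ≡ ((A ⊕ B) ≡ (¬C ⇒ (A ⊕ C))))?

0.664

B ⊕ C = min(1, 0.816 + 0.493) = min(1, 1.309) = 1.000
¬(B ⊕ C) = 1 − 1.000 = 0.000
A ⊕ ¬(B ⊕ C) = min(1, 0.152 + 0.000) = min(1, 0.152) = 0.152
A ⊕ (A ⊕ ¬(B ⊕ C)) = min(1, 0.152 + 0.152) = min(1, 0.304) = 0.304
A ⊕ B = min(1, 0.152 + 0.816) = min(1, 0.968) = 0.968
¬C = 1 − 0.493 = 0.507
A ⊕ C = min(1, 0.152 + 0.493) = min(1, 0.645) = 0.645
¬C ⇒ (A ⊕ C) = min(1, 1 − 0.507 + 0.645) = min(1, 1.138) = 1.000
(A ⊕ B) ≡ (¬C ⇒ (A ⊕ C)) = 1 − |0.968 − 1.000| = 1 − 0.032 = 0.968
(A ⊕ (A ⊕ ¬(B ⊕ C))) ≡ ((A ⊕ B) ≡ (¬C ⇒ (A ⊕ C))) = 1 − |0.304 − 0.968| = 1 − 0.664 = 0.336
¬((A ⊕ (A ⊕ ¬(B ⊕ C))) ≡ ((A ⊕ B) ≡ (¬C ⇒ (A ⊕ C)))) = 1 − 0.336 = 0.664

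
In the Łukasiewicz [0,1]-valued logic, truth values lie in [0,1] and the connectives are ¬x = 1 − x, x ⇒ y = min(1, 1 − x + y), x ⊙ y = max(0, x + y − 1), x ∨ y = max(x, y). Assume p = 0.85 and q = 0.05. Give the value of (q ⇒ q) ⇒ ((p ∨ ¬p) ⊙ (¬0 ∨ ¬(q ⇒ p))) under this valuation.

0.85

q ⇒ q = min(1, 1 − 0.05 + 0.05) = min(1, 1.00) = 1.00
¬p = 1 − 0.85 = 0.15
p ∨ ¬p = max(0.85, 0.15) = 0.85
¬0 = 1 − 0.00 = 1.00
q ⇒ p = min(1, 1 − 0.05 + 0.85) = min(1, 1.80) = 1.00
¬(q ⇒ p) = 1 − 1.00 = 0.00
¬0 ∨ ¬(q ⇒ p) = max(1.00, 0.00) = 1.00
(p ∨ ¬p) ⊙ (¬0 ∨ ¬(q ⇒ p)) = max(0, 0.85 + 1.00 − 1) = max(0, 0.85) = 0.85
(q ⇒ q) ⇒ ((p ∨ ¬p) ⊙ (¬0 ∨ ¬(q ⇒ p))) = min(1, 1 − 1.00 + 0.85) = min(1, 0.85) = 0.85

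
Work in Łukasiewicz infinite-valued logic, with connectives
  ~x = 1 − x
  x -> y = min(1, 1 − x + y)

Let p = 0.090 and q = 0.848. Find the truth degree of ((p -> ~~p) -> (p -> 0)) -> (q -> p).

0.332

~p = 1 − 0.090 = 0.910
~~p = 1 − 0.910 = 0.090
p -> ~~p = min(1, 1 − 0.090 + 0.090) = min(1, 1.000) = 1.000
p -> 0 = min(1, 1 − 0.090 + 0.000) = min(1, 0.910) = 0.910
(p -> ~~p) -> (p -> 0) = min(1, 1 − 1.000 + 0.910) = min(1, 0.910) = 0.910
q -> p = min(1, 1 − 0.848 + 0.090) = min(1, 0.242) = 0.242
((p -> ~~p) -> (p -> 0)) -> (q -> p) = min(1, 1 − 0.910 + 0.242) = min(1, 0.332) = 0.332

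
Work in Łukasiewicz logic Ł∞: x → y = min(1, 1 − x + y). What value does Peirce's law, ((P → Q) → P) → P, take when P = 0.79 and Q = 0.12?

P → Q = min(1, 1 − 0.79 + 0.12) = min(1, 0.33) = 0.33
(P → Q) → P = min(1, 1 − 0.33 + 0.79) = min(1, 1.46) = 1.00
((P → Q) → P) → P = min(1, 1 − 1.00 + 0.79) = min(1, 0.79) = 0.79
(The value 0.79 < 1 shows this instance is not satisfied; not a Ł∞-tautology in general.)

0.79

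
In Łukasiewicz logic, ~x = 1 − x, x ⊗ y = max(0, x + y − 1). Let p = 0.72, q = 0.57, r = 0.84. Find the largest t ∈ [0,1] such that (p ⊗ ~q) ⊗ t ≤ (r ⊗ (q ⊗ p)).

0.98

~q = 1 − 0.57 = 0.43
p ⊗ ~q = max(0, 0.72 + 0.43 − 1) = max(0, 0.15) = 0.15
So the left factor is p ⊗ ~q = 0.15.
q ⊗ p = max(0, 0.57 + 0.72 − 1) = max(0, 0.29) = 0.29
r ⊗ (q ⊗ p) = max(0, 0.84 + 0.29 − 1) = max(0, 0.13) = 0.13
So the right-hand bound is r ⊗ (q ⊗ p) = 0.13.
The residuum of the Łukasiewicz t-norm gives the supremum: min(1, 1 − 0.15 + 0.13).
1 − 0.15 + 0.13 = 0.98, so t = min(1, 0.98) = 0.98.
Check: 0.15 ⊗ 0.98 = max(0, 0.13) = 0.13 ≤ 0.13.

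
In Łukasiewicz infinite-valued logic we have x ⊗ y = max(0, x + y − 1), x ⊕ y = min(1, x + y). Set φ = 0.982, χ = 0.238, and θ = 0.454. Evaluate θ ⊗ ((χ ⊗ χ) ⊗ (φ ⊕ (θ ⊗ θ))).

χ ⊗ χ = max(0, 0.238 + 0.238 − 1) = max(0, -0.524) = 0.000
θ ⊗ θ = max(0, 0.454 + 0.454 − 1) = max(0, -0.092) = 0.000
φ ⊕ (θ ⊗ θ) = min(1, 0.982 + 0.000) = min(1, 0.982) = 0.982
(χ ⊗ χ) ⊗ (φ ⊕ (θ ⊗ θ)) = max(0, 0.000 + 0.982 − 1) = max(0, -0.018) = 0.000
θ ⊗ ((χ ⊗ χ) ⊗ (φ ⊕ (θ ⊗ θ))) = max(0, 0.454 + 0.000 − 1) = max(0, -0.546) = 0.000

0.000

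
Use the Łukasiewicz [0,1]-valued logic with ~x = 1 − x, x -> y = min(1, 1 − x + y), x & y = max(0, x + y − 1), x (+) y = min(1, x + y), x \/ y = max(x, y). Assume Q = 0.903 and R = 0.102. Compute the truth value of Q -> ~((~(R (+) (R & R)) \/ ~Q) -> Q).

0.097

R & R = max(0, 0.102 + 0.102 − 1) = max(0, -0.796) = 0.000
R (+) (R & R) = min(1, 0.102 + 0.000) = min(1, 0.102) = 0.102
~(R (+) (R & R)) = 1 − 0.102 = 0.898
~Q = 1 − 0.903 = 0.097
~(R (+) (R & R)) \/ ~Q = max(0.898, 0.097) = 0.898
(~(R (+) (R & R)) \/ ~Q) -> Q = min(1, 1 − 0.898 + 0.903) = min(1, 1.005) = 1.000
~((~(R (+) (R & R)) \/ ~Q) -> Q) = 1 − 1.000 = 0.000
Q -> ~((~(R (+) (R & R)) \/ ~Q) -> Q) = min(1, 1 − 0.903 + 0.000) = min(1, 0.097) = 0.097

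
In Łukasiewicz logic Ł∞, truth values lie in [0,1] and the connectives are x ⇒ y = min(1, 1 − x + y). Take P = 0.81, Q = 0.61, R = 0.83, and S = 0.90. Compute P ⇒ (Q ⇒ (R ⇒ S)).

R ⇒ S = min(1, 1 − 0.83 + 0.90) = min(1, 1.07) = 1.00
Q ⇒ (R ⇒ S) = min(1, 1 − 0.61 + 1.00) = min(1, 1.39) = 1.00
P ⇒ (Q ⇒ (R ⇒ S)) = min(1, 1 − 0.81 + 1.00) = min(1, 1.19) = 1.00

1.00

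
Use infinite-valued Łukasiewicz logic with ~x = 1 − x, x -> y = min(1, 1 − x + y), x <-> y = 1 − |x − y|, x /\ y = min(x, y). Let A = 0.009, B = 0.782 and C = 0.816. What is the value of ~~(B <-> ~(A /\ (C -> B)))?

C -> B = min(1, 1 − 0.816 + 0.782) = min(1, 0.966) = 0.966
A /\ (C -> B) = min(0.009, 0.966) = 0.009
~(A /\ (C -> B)) = 1 − 0.009 = 0.991
B <-> ~(A /\ (C -> B)) = 1 − |0.782 − 0.991| = 1 − 0.209 = 0.791
~(B <-> ~(A /\ (C -> B))) = 1 − 0.791 = 0.209
~~(B <-> ~(A /\ (C -> B))) = 1 − 0.209 = 0.791

0.791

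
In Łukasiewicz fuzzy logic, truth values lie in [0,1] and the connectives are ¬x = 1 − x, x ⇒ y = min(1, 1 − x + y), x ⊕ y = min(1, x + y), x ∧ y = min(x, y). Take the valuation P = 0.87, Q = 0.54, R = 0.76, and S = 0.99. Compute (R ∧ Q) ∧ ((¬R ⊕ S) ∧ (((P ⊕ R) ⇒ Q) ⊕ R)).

0.54

R ∧ Q = min(0.76, 0.54) = 0.54
¬R = 1 − 0.76 = 0.24
¬R ⊕ S = min(1, 0.24 + 0.99) = min(1, 1.23) = 1.00
P ⊕ R = min(1, 0.87 + 0.76) = min(1, 1.63) = 1.00
(P ⊕ R) ⇒ Q = min(1, 1 − 1.00 + 0.54) = min(1, 0.54) = 0.54
((P ⊕ R) ⇒ Q) ⊕ R = min(1, 0.54 + 0.76) = min(1, 1.30) = 1.00
(¬R ⊕ S) ∧ (((P ⊕ R) ⇒ Q) ⊕ R) = min(1.00, 1.00) = 1.00
(R ∧ Q) ∧ ((¬R ⊕ S) ∧ (((P ⊕ R) ⇒ Q) ⊕ R)) = min(0.54, 1.00) = 0.54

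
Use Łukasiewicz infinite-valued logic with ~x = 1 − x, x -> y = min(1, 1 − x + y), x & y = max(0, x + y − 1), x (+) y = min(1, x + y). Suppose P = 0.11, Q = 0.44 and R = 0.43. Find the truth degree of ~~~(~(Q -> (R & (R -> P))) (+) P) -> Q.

R -> P = min(1, 1 − 0.43 + 0.11) = min(1, 0.68) = 0.68
R & (R -> P) = max(0, 0.43 + 0.68 − 1) = max(0, 0.11) = 0.11
Q -> (R & (R -> P)) = min(1, 1 − 0.44 + 0.11) = min(1, 0.67) = 0.67
~(Q -> (R & (R -> P))) = 1 − 0.67 = 0.33
~(Q -> (R & (R -> P))) (+) P = min(1, 0.33 + 0.11) = min(1, 0.44) = 0.44
~(~(Q -> (R & (R -> P))) (+) P) = 1 − 0.44 = 0.56
~~(~(Q -> (R & (R -> P))) (+) P) = 1 − 0.56 = 0.44
~~~(~(Q -> (R & (R -> P))) (+) P) = 1 − 0.44 = 0.56
~~~(~(Q -> (R & (R -> P))) (+) P) -> Q = min(1, 1 − 0.56 + 0.44) = min(1, 0.88) = 0.88

0.88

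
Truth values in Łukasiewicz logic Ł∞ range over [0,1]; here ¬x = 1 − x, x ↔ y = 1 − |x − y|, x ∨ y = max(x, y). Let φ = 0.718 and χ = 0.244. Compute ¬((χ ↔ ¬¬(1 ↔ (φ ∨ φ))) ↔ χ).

0.282

φ ∨ φ = max(0.718, 0.718) = 0.718
1 ↔ (φ ∨ φ) = 1 − |1.000 − 0.718| = 1 − 0.282 = 0.718
¬(1 ↔ (φ ∨ φ)) = 1 − 0.718 = 0.282
¬¬(1 ↔ (φ ∨ φ)) = 1 − 0.282 = 0.718
χ ↔ ¬¬(1 ↔ (φ ∨ φ)) = 1 − |0.244 − 0.718| = 1 − 0.474 = 0.526
(χ ↔ ¬¬(1 ↔ (φ ∨ φ))) ↔ χ = 1 − |0.526 − 0.244| = 1 − 0.282 = 0.718
¬((χ ↔ ¬¬(1 ↔ (φ ∨ φ))) ↔ χ) = 1 − 0.718 = 0.282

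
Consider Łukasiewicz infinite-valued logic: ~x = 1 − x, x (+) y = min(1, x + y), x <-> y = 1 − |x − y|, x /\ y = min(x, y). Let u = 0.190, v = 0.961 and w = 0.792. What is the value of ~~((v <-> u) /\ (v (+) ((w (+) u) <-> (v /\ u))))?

v <-> u = 1 − |0.961 − 0.190| = 1 − 0.771 = 0.229
w (+) u = min(1, 0.792 + 0.190) = min(1, 0.982) = 0.982
v /\ u = min(0.961, 0.190) = 0.190
(w (+) u) <-> (v /\ u) = 1 − |0.982 − 0.190| = 1 − 0.792 = 0.208
v (+) ((w (+) u) <-> (v /\ u)) = min(1, 0.961 + 0.208) = min(1, 1.169) = 1.000
(v <-> u) /\ (v (+) ((w (+) u) <-> (v /\ u))) = min(0.229, 1.000) = 0.229
~((v <-> u) /\ (v (+) ((w (+) u) <-> (v /\ u)))) = 1 − 0.229 = 0.771
~~((v <-> u) /\ (v (+) ((w (+) u) <-> (v /\ u)))) = 1 − 0.771 = 0.229

0.229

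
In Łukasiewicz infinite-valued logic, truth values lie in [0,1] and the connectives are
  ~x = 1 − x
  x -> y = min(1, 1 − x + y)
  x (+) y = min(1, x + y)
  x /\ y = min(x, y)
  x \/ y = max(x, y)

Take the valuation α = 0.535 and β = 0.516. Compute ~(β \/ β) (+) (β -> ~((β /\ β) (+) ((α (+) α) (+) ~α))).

β \/ β = max(0.516, 0.516) = 0.516
~(β \/ β) = 1 − 0.516 = 0.484
β /\ β = min(0.516, 0.516) = 0.516
α (+) α = min(1, 0.535 + 0.535) = min(1, 1.070) = 1.000
~α = 1 − 0.535 = 0.465
(α (+) α) (+) ~α = min(1, 1.000 + 0.465) = min(1, 1.465) = 1.000
(β /\ β) (+) ((α (+) α) (+) ~α) = min(1, 0.516 + 1.000) = min(1, 1.516) = 1.000
~((β /\ β) (+) ((α (+) α) (+) ~α)) = 1 − 1.000 = 0.000
β -> ~((β /\ β) (+) ((α (+) α) (+) ~α)) = min(1, 1 − 0.516 + 0.000) = min(1, 0.484) = 0.484
~(β \/ β) (+) (β -> ~((β /\ β) (+) ((α (+) α) (+) ~α))) = min(1, 0.484 + 0.484) = min(1, 0.968) = 0.968

0.968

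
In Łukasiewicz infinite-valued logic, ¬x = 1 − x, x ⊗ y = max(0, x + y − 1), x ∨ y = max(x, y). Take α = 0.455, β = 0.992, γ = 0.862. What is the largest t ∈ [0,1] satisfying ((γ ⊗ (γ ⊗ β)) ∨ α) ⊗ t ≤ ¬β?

γ ⊗ β = max(0, 0.862 + 0.992 − 1) = max(0, 0.854) = 0.854
γ ⊗ (γ ⊗ β) = max(0, 0.862 + 0.854 − 1) = max(0, 0.716) = 0.716
(γ ⊗ (γ ⊗ β)) ∨ α = max(0.716, 0.455) = 0.716
So the left factor is (γ ⊗ (γ ⊗ β)) ∨ α = 0.716.
¬β = 1 − 0.992 = 0.008
So the right-hand bound is ¬β = 0.008.
The residuum of the Łukasiewicz t-norm gives the supremum: min(1, 1 − 0.716 + 0.008).
1 − 0.716 + 0.008 = 0.292, so t = min(1, 0.292) = 0.292.
Check: 0.716 ⊗ 0.292 = max(0, 0.008) = 0.008 ≤ 0.008.

0.292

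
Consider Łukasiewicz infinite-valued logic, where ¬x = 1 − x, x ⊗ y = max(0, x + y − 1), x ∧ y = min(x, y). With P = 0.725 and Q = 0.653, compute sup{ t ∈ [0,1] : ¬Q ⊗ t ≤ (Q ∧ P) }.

1.000

¬Q = 1 − 0.653 = 0.347
So the left factor is ¬Q = 0.347.
Q ∧ P = min(0.653, 0.725) = 0.653
So the right-hand bound is Q ∧ P = 0.653.
The residuum of the Łukasiewicz t-norm gives the supremum: min(1, 1 − 0.347 + 0.653).
1 − 0.347 + 0.653 = 1.306, so t = min(1, 1.306) = 1.000.
Check: 0.347 ⊗ 1.000 = max(0, 0.347) = 0.347 ≤ 0.653.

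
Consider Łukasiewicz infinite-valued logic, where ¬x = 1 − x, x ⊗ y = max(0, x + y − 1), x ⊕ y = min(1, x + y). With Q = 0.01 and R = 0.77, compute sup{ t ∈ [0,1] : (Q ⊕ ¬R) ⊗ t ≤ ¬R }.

¬R = 1 − 0.77 = 0.23
Q ⊕ ¬R = min(1, 0.01 + 0.23) = min(1, 0.24) = 0.24
So the left factor is Q ⊕ ¬R = 0.24.
So the right-hand bound is ¬R = 0.23.
The residuum of the Łukasiewicz t-norm gives the supremum: min(1, 1 − 0.24 + 0.23).
1 − 0.24 + 0.23 = 0.99, so t = min(1, 0.99) = 0.99.
Check: 0.24 ⊗ 0.99 = max(0, 0.23) = 0.23 ≤ 0.23.

0.99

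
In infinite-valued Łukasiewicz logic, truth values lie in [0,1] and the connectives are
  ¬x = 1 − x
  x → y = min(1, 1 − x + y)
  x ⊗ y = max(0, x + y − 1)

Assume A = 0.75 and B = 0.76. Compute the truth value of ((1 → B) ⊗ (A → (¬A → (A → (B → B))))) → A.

1 → B = min(1, 1 − 1.00 + 0.76) = min(1, 0.76) = 0.76
¬A = 1 − 0.75 = 0.25
B → B = min(1, 1 − 0.76 + 0.76) = min(1, 1.00) = 1.00
A → (B → B) = min(1, 1 − 0.75 + 1.00) = min(1, 1.25) = 1.00
¬A → (A → (B → B)) = min(1, 1 − 0.25 + 1.00) = min(1, 1.75) = 1.00
A → (¬A → (A → (B → B))) = min(1, 1 − 0.75 + 1.00) = min(1, 1.25) = 1.00
(1 → B) ⊗ (A → (¬A → (A → (B → B)))) = max(0, 0.76 + 1.00 − 1) = max(0, 0.76) = 0.76
((1 → B) ⊗ (A → (¬A → (A → (B → B))))) → A = min(1, 1 − 0.76 + 0.75) = min(1, 0.99) = 0.99

0.99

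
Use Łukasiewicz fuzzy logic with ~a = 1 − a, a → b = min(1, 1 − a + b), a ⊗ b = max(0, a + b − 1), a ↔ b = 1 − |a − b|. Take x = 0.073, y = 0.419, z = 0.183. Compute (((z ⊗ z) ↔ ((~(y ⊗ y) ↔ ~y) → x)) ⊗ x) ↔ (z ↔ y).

0.236

z ⊗ z = max(0, 0.183 + 0.183 − 1) = max(0, -0.634) = 0.000
y ⊗ y = max(0, 0.419 + 0.419 − 1) = max(0, -0.162) = 0.000
~(y ⊗ y) = 1 − 0.000 = 1.000
~y = 1 − 0.419 = 0.581
~(y ⊗ y) ↔ ~y = 1 − |1.000 − 0.581| = 1 − 0.419 = 0.581
(~(y ⊗ y) ↔ ~y) → x = min(1, 1 − 0.581 + 0.073) = min(1, 0.492) = 0.492
(z ⊗ z) ↔ ((~(y ⊗ y) ↔ ~y) → x) = 1 − |0.000 − 0.492| = 1 − 0.492 = 0.508
((z ⊗ z) ↔ ((~(y ⊗ y) ↔ ~y) → x)) ⊗ x = max(0, 0.508 + 0.073 − 1) = max(0, -0.419) = 0.000
z ↔ y = 1 − |0.183 − 0.419| = 1 − 0.236 = 0.764
(((z ⊗ z) ↔ ((~(y ⊗ y) ↔ ~y) → x)) ⊗ x) ↔ (z ↔ y) = 1 − |0.000 − 0.764| = 1 − 0.764 = 0.236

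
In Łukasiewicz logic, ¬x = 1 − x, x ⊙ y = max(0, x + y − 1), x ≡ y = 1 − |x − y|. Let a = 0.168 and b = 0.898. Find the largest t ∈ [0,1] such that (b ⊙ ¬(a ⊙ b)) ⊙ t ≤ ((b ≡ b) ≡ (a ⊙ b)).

a ⊙ b = max(0, 0.168 + 0.898 − 1) = max(0, 0.066) = 0.066
¬(a ⊙ b) = 1 − 0.066 = 0.934
b ⊙ ¬(a ⊙ b) = max(0, 0.898 + 0.934 − 1) = max(0, 0.832) = 0.832
So the left factor is b ⊙ ¬(a ⊙ b) = 0.832.
b ≡ b = 1 − |0.898 − 0.898| = 1 − 0.000 = 1.000
(b ≡ b) ≡ (a ⊙ b) = 1 − |1.000 − 0.066| = 1 − 0.934 = 0.066
So the right-hand bound is (b ≡ b) ≡ (a ⊙ b) = 0.066.
The residuum of the Łukasiewicz t-norm gives the supremum: min(1, 1 − 0.832 + 0.066).
1 − 0.832 + 0.066 = 0.234, so t = min(1, 0.234) = 0.234.
Check: 0.832 ⊙ 0.234 = max(0, 0.066) = 0.066 ≤ 0.066.

0.234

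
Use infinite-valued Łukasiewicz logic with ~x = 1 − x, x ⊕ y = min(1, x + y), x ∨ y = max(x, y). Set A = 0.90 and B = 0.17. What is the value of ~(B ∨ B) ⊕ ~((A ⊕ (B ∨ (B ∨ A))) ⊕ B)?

B ∨ B = max(0.17, 0.17) = 0.17
~(B ∨ B) = 1 − 0.17 = 0.83
B ∨ A = max(0.17, 0.90) = 0.90
B ∨ (B ∨ A) = max(0.17, 0.90) = 0.90
A ⊕ (B ∨ (B ∨ A)) = min(1, 0.90 + 0.90) = min(1, 1.80) = 1.00
(A ⊕ (B ∨ (B ∨ A))) ⊕ B = min(1, 1.00 + 0.17) = min(1, 1.17) = 1.00
~((A ⊕ (B ∨ (B ∨ A))) ⊕ B) = 1 − 1.00 = 0.00
~(B ∨ B) ⊕ ~((A ⊕ (B ∨ (B ∨ A))) ⊕ B) = min(1, 0.83 + 0.00) = min(1, 0.83) = 0.83

0.83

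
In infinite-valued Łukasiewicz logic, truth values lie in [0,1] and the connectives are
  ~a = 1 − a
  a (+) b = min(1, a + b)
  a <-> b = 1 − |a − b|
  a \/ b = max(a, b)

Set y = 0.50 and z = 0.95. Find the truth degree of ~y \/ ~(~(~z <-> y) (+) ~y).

~y = 1 − 0.50 = 0.50
~z = 1 − 0.95 = 0.05
~z <-> y = 1 − |0.05 − 0.50| = 1 − 0.45 = 0.55
~(~z <-> y) = 1 − 0.55 = 0.45
~(~z <-> y) (+) ~y = min(1, 0.45 + 0.50) = min(1, 0.95) = 0.95
~(~(~z <-> y) (+) ~y) = 1 − 0.95 = 0.05
~y \/ ~(~(~z <-> y) (+) ~y) = max(0.50, 0.05) = 0.50

0.50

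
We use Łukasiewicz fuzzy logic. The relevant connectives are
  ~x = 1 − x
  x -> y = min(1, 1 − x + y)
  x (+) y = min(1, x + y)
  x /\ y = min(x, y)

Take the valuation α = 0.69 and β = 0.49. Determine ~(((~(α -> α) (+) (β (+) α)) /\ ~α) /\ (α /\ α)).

0.69

α -> α = min(1, 1 − 0.69 + 0.69) = min(1, 1.00) = 1.00
~(α -> α) = 1 − 1.00 = 0.00
β (+) α = min(1, 0.49 + 0.69) = min(1, 1.18) = 1.00
~(α -> α) (+) (β (+) α) = min(1, 0.00 + 1.00) = min(1, 1.00) = 1.00
~α = 1 − 0.69 = 0.31
(~(α -> α) (+) (β (+) α)) /\ ~α = min(1.00, 0.31) = 0.31
α /\ α = min(0.69, 0.69) = 0.69
((~(α -> α) (+) (β (+) α)) /\ ~α) /\ (α /\ α) = min(0.31, 0.69) = 0.31
~(((~(α -> α) (+) (β (+) α)) /\ ~α) /\ (α /\ α)) = 1 − 0.31 = 0.69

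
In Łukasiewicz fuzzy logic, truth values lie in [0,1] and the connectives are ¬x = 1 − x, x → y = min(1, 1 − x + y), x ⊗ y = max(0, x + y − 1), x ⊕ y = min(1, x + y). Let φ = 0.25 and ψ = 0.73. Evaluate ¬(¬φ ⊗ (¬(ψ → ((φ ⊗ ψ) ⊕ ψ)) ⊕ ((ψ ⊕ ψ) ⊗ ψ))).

¬φ = 1 − 0.25 = 0.75
φ ⊗ ψ = max(0, 0.25 + 0.73 − 1) = max(0, -0.02) = 0.00
(φ ⊗ ψ) ⊕ ψ = min(1, 0.00 + 0.73) = min(1, 0.73) = 0.73
ψ → ((φ ⊗ ψ) ⊕ ψ) = min(1, 1 − 0.73 + 0.73) = min(1, 1.00) = 1.00
¬(ψ → ((φ ⊗ ψ) ⊕ ψ)) = 1 − 1.00 = 0.00
ψ ⊕ ψ = min(1, 0.73 + 0.73) = min(1, 1.46) = 1.00
(ψ ⊕ ψ) ⊗ ψ = max(0, 1.00 + 0.73 − 1) = max(0, 0.73) = 0.73
¬(ψ → ((φ ⊗ ψ) ⊕ ψ)) ⊕ ((ψ ⊕ ψ) ⊗ ψ) = min(1, 0.00 + 0.73) = min(1, 0.73) = 0.73
¬φ ⊗ (¬(ψ → ((φ ⊗ ψ) ⊕ ψ)) ⊕ ((ψ ⊕ ψ) ⊗ ψ)) = max(0, 0.75 + 0.73 − 1) = max(0, 0.48) = 0.48
¬(¬φ ⊗ (¬(ψ → ((φ ⊗ ψ) ⊕ ψ)) ⊕ ((ψ ⊕ ψ) ⊗ ψ))) = 1 − 0.48 = 0.52

0.52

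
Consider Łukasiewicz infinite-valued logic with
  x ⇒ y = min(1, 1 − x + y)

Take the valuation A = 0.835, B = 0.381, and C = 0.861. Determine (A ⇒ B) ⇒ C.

A ⇒ B = min(1, 1 − 0.835 + 0.381) = min(1, 0.546) = 0.546
(A ⇒ B) ⇒ C = min(1, 1 − 0.546 + 0.861) = min(1, 1.315) = 1.000

1.000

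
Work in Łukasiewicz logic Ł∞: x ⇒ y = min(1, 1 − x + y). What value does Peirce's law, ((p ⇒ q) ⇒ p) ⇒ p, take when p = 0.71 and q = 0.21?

0.71

p ⇒ q = min(1, 1 − 0.71 + 0.21) = min(1, 0.50) = 0.50
(p ⇒ q) ⇒ p = min(1, 1 − 0.50 + 0.71) = min(1, 1.21) = 1.00
((p ⇒ q) ⇒ p) ⇒ p = min(1, 1 − 1.00 + 0.71) = min(1, 0.71) = 0.71
(The value 0.71 < 1 shows this instance is not satisfied; not a Ł∞-tautology in general.)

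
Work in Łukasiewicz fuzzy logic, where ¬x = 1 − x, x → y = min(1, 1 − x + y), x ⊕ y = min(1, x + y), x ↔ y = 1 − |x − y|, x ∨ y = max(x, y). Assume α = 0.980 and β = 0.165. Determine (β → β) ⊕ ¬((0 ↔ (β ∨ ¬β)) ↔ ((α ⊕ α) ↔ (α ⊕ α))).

β → β = min(1, 1 − 0.165 + 0.165) = min(1, 1.000) = 1.000
¬β = 1 − 0.165 = 0.835
β ∨ ¬β = max(0.165, 0.835) = 0.835
0 ↔ (β ∨ ¬β) = 1 − |0.000 − 0.835| = 1 − 0.835 = 0.165
α ⊕ α = min(1, 0.980 + 0.980) = min(1, 1.960) = 1.000
(α ⊕ α) ↔ (α ⊕ α) = 1 − |1.000 − 1.000| = 1 − 0.000 = 1.000
(0 ↔ (β ∨ ¬β)) ↔ ((α ⊕ α) ↔ (α ⊕ α)) = 1 − |0.165 − 1.000| = 1 − 0.835 = 0.165
¬((0 ↔ (β ∨ ¬β)) ↔ ((α ⊕ α) ↔ (α ⊕ α))) = 1 − 0.165 = 0.835
(β → β) ⊕ ¬((0 ↔ (β ∨ ¬β)) ↔ ((α ⊕ α) ↔ (α ⊕ α))) = min(1, 1.000 + 0.835) = min(1, 1.835) = 1.000

1.000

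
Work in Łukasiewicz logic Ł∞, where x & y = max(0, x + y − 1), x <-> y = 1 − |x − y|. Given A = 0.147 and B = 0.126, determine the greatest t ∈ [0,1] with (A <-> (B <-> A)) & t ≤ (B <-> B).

B <-> A = 1 − |0.126 − 0.147| = 1 − 0.021 = 0.979
A <-> (B <-> A) = 1 − |0.147 − 0.979| = 1 − 0.832 = 0.168
So the left factor is A <-> (B <-> A) = 0.168.
B <-> B = 1 − |0.126 − 0.126| = 1 − 0.000 = 1.000
So the right-hand bound is B <-> B = 1.000.
The residuum of the Łukasiewicz t-norm gives the supremum: min(1, 1 − 0.168 + 1.000).
1 − 0.168 + 1.000 = 1.832, so t = min(1, 1.832) = 1.000.
Check: 0.168 & 1.000 = max(0, 0.168) = 0.168 ≤ 1.000.

1.000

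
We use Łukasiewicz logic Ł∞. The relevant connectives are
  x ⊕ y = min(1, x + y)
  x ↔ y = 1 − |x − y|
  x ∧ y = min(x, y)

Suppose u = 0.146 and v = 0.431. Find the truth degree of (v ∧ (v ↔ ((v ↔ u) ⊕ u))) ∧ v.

0.431

v ↔ u = 1 − |0.431 − 0.146| = 1 − 0.285 = 0.715
(v ↔ u) ⊕ u = min(1, 0.715 + 0.146) = min(1, 0.861) = 0.861
v ↔ ((v ↔ u) ⊕ u) = 1 − |0.431 − 0.861| = 1 − 0.430 = 0.570
v ∧ (v ↔ ((v ↔ u) ⊕ u)) = min(0.431, 0.570) = 0.431
(v ∧ (v ↔ ((v ↔ u) ⊕ u))) ∧ v = min(0.431, 0.431) = 0.431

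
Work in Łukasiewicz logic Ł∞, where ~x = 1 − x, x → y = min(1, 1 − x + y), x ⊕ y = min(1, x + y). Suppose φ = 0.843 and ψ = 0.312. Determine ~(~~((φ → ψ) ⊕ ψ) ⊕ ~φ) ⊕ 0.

0.062

φ → ψ = min(1, 1 − 0.843 + 0.312) = min(1, 0.469) = 0.469
(φ → ψ) ⊕ ψ = min(1, 0.469 + 0.312) = min(1, 0.781) = 0.781
~((φ → ψ) ⊕ ψ) = 1 − 0.781 = 0.219
~~((φ → ψ) ⊕ ψ) = 1 − 0.219 = 0.781
~φ = 1 − 0.843 = 0.157
~~((φ → ψ) ⊕ ψ) ⊕ ~φ = min(1, 0.781 + 0.157) = min(1, 0.938) = 0.938
~(~~((φ → ψ) ⊕ ψ) ⊕ ~φ) = 1 − 0.938 = 0.062
~(~~((φ → ψ) ⊕ ψ) ⊕ ~φ) ⊕ 0 = min(1, 0.062 + 0.000) = min(1, 0.062) = 0.062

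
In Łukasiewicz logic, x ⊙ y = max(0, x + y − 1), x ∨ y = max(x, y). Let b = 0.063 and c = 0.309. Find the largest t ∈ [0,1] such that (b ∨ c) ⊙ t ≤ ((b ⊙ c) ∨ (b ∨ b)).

b ∨ c = max(0.063, 0.309) = 0.309
So the left factor is b ∨ c = 0.309.
b ⊙ c = max(0, 0.063 + 0.309 − 1) = max(0, -0.628) = 0.000
b ∨ b = max(0.063, 0.063) = 0.063
(b ⊙ c) ∨ (b ∨ b) = max(0.000, 0.063) = 0.063
So the right-hand bound is (b ⊙ c) ∨ (b ∨ b) = 0.063.
The residuum of the Łukasiewicz t-norm gives the supremum: min(1, 1 − 0.309 + 0.063).
1 − 0.309 + 0.063 = 0.754, so t = min(1, 0.754) = 0.754.
Check: 0.309 ⊙ 0.754 = max(0, 0.063) = 0.063 ≤ 0.063.

0.754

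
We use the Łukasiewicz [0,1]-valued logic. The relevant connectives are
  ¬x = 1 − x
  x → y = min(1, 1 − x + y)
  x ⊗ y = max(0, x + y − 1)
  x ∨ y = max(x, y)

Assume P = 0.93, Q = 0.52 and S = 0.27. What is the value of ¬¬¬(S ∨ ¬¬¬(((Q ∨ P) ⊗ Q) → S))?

Q ∨ P = max(0.52, 0.93) = 0.93
(Q ∨ P) ⊗ Q = max(0, 0.93 + 0.52 − 1) = max(0, 0.45) = 0.45
((Q ∨ P) ⊗ Q) → S = min(1, 1 − 0.45 + 0.27) = min(1, 0.82) = 0.82
¬(((Q ∨ P) ⊗ Q) → S) = 1 − 0.82 = 0.18
¬¬(((Q ∨ P) ⊗ Q) → S) = 1 − 0.18 = 0.82
¬¬¬(((Q ∨ P) ⊗ Q) → S) = 1 − 0.82 = 0.18
S ∨ ¬¬¬(((Q ∨ P) ⊗ Q) → S) = max(0.27, 0.18) = 0.27
¬(S ∨ ¬¬¬(((Q ∨ P) ⊗ Q) → S)) = 1 − 0.27 = 0.73
¬¬(S ∨ ¬¬¬(((Q ∨ P) ⊗ Q) → S)) = 1 − 0.73 = 0.27
¬¬¬(S ∨ ¬¬¬(((Q ∨ P) ⊗ Q) → S)) = 1 − 0.27 = 0.73

0.73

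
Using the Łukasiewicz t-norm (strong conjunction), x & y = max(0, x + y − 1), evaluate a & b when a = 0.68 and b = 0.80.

a & b = max(0, 0.68 + 0.80 − 1) = max(0, 0.48) = 0.48
For comparison, the Gödel (minimum) t-norm min(x, y) would give 0.68.

0.48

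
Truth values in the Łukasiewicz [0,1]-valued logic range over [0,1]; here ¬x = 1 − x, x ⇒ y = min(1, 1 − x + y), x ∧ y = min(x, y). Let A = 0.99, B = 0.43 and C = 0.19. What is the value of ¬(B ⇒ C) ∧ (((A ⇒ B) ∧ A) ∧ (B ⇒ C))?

0.24

B ⇒ C = min(1, 1 − 0.43 + 0.19) = min(1, 0.76) = 0.76
¬(B ⇒ C) = 1 − 0.76 = 0.24
A ⇒ B = min(1, 1 − 0.99 + 0.43) = min(1, 0.44) = 0.44
(A ⇒ B) ∧ A = min(0.44, 0.99) = 0.44
((A ⇒ B) ∧ A) ∧ (B ⇒ C) = min(0.44, 0.76) = 0.44
¬(B ⇒ C) ∧ (((A ⇒ B) ∧ A) ∧ (B ⇒ C)) = min(0.24, 0.44) = 0.24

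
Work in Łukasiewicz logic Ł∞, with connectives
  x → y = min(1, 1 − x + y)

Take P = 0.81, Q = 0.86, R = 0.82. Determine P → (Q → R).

1.00

Q → R = min(1, 1 − 0.86 + 0.82) = min(1, 0.96) = 0.96
P → (Q → R) = min(1, 1 − 0.81 + 0.96) = min(1, 1.15) = 1.00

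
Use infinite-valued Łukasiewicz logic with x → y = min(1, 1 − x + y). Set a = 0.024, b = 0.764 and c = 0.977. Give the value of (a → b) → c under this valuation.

a → b = min(1, 1 − 0.024 + 0.764) = min(1, 1.740) = 1.000
(a → b) → c = min(1, 1 − 1.000 + 0.977) = min(1, 0.977) = 0.977

0.977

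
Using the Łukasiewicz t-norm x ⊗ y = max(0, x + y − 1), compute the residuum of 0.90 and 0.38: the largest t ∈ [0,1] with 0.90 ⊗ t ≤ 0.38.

The residuum of the Łukasiewicz t-norm gives the supremum: min(1, 1 − 0.90 + 0.38).
1 − 0.90 + 0.38 = 0.48, so t = min(1, 0.48) = 0.48.
Check: 0.90 ⊗ 0.48 = max(0, 0.38) = 0.38 ≤ 0.38.

0.48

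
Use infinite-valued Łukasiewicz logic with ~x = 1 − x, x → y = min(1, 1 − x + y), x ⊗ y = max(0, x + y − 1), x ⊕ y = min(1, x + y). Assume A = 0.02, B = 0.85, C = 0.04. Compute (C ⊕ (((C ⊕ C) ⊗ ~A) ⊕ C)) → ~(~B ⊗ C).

1.00

C ⊕ C = min(1, 0.04 + 0.04) = min(1, 0.08) = 0.08
~A = 1 − 0.02 = 0.98
(C ⊕ C) ⊗ ~A = max(0, 0.08 + 0.98 − 1) = max(0, 0.06) = 0.06
((C ⊕ C) ⊗ ~A) ⊕ C = min(1, 0.06 + 0.04) = min(1, 0.10) = 0.10
C ⊕ (((C ⊕ C) ⊗ ~A) ⊕ C) = min(1, 0.04 + 0.10) = min(1, 0.14) = 0.14
~B = 1 − 0.85 = 0.15
~B ⊗ C = max(0, 0.15 + 0.04 − 1) = max(0, -0.81) = 0.00
~(~B ⊗ C) = 1 − 0.00 = 1.00
(C ⊕ (((C ⊕ C) ⊗ ~A) ⊕ C)) → ~(~B ⊗ C) = min(1, 1 − 0.14 + 1.00) = min(1, 1.86) = 1.00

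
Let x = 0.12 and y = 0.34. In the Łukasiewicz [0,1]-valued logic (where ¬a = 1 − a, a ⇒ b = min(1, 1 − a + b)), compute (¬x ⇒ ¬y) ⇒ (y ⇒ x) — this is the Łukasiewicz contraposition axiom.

1.00

¬x = 1 − 0.12 = 0.88
¬y = 1 − 0.34 = 0.66
¬x ⇒ ¬y = min(1, 1 − 0.88 + 0.66) = min(1, 0.78) = 0.78
y ⇒ x = min(1, 1 − 0.34 + 0.12) = min(1, 0.78) = 0.78
(¬x ⇒ ¬y) ⇒ (y ⇒ x) = min(1, 1 − 0.78 + 0.78) = min(1, 1.00) = 1.00
(As expected: an axiom of Ł∞, always 1.)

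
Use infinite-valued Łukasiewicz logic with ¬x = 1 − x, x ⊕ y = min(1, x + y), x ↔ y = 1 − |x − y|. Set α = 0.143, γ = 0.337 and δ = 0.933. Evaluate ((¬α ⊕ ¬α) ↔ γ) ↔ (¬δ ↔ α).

0.413

¬α = 1 − 0.143 = 0.857
¬α ⊕ ¬α = min(1, 0.857 + 0.857) = min(1, 1.714) = 1.000
(¬α ⊕ ¬α) ↔ γ = 1 − |1.000 − 0.337| = 1 − 0.663 = 0.337
¬δ = 1 − 0.933 = 0.067
¬δ ↔ α = 1 − |0.067 − 0.143| = 1 − 0.076 = 0.924
((¬α ⊕ ¬α) ↔ γ) ↔ (¬δ ↔ α) = 1 − |0.337 − 0.924| = 1 − 0.587 = 0.413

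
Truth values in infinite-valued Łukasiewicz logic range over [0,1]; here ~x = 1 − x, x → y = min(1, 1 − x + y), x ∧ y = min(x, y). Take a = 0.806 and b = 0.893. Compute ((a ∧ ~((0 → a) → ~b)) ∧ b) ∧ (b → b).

0.806

0 → a = min(1, 1 − 0.000 + 0.806) = min(1, 1.806) = 1.000
~b = 1 − 0.893 = 0.107
(0 → a) → ~b = min(1, 1 − 1.000 + 0.107) = min(1, 0.107) = 0.107
~((0 → a) → ~b) = 1 − 0.107 = 0.893
a ∧ ~((0 → a) → ~b) = min(0.806, 0.893) = 0.806
(a ∧ ~((0 → a) → ~b)) ∧ b = min(0.806, 0.893) = 0.806
b → b = min(1, 1 − 0.893 + 0.893) = min(1, 1.000) = 1.000
((a ∧ ~((0 → a) → ~b)) ∧ b) ∧ (b → b) = min(0.806, 1.000) = 0.806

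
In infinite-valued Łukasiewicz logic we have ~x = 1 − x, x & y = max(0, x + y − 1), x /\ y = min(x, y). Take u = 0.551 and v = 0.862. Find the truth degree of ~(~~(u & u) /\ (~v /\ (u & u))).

u & u = max(0, 0.551 + 0.551 − 1) = max(0, 0.102) = 0.102
~(u & u) = 1 − 0.102 = 0.898
~~(u & u) = 1 − 0.898 = 0.102
~v = 1 − 0.862 = 0.138
~v /\ (u & u) = min(0.138, 0.102) = 0.102
~~(u & u) /\ (~v /\ (u & u)) = min(0.102, 0.102) = 0.102
~(~~(u & u) /\ (~v /\ (u & u))) = 1 − 0.102 = 0.898

0.898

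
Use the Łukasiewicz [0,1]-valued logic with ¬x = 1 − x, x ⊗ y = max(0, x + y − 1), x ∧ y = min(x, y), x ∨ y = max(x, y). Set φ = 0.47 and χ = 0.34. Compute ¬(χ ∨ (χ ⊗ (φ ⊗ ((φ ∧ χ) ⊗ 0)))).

φ ∧ χ = min(0.47, 0.34) = 0.34
(φ ∧ χ) ⊗ 0 = max(0, 0.34 + 0.00 − 1) = max(0, -0.66) = 0.00
φ ⊗ ((φ ∧ χ) ⊗ 0) = max(0, 0.47 + 0.00 − 1) = max(0, -0.53) = 0.00
χ ⊗ (φ ⊗ ((φ ∧ χ) ⊗ 0)) = max(0, 0.34 + 0.00 − 1) = max(0, -0.66) = 0.00
χ ∨ (χ ⊗ (φ ⊗ ((φ ∧ χ) ⊗ 0))) = max(0.34, 0.00) = 0.34
¬(χ ∨ (χ ⊗ (φ ⊗ ((φ ∧ χ) ⊗ 0)))) = 1 − 0.34 = 0.66

0.66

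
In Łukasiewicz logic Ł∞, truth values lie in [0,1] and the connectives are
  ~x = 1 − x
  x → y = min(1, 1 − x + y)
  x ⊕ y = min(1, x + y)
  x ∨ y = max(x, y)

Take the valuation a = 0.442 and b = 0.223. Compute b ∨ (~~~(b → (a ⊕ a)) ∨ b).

0.223

a ⊕ a = min(1, 0.442 + 0.442) = min(1, 0.884) = 0.884
b → (a ⊕ a) = min(1, 1 − 0.223 + 0.884) = min(1, 1.661) = 1.000
~(b → (a ⊕ a)) = 1 − 1.000 = 0.000
~~(b → (a ⊕ a)) = 1 − 0.000 = 1.000
~~~(b → (a ⊕ a)) = 1 − 1.000 = 0.000
~~~(b → (a ⊕ a)) ∨ b = max(0.000, 0.223) = 0.223
b ∨ (~~~(b → (a ⊕ a)) ∨ b) = max(0.223, 0.223) = 0.223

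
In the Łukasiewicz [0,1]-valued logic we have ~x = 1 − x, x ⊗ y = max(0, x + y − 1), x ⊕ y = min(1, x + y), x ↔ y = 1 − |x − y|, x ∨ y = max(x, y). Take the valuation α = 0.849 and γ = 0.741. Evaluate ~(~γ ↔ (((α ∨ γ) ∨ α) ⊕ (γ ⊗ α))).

0.741

~γ = 1 − 0.741 = 0.259
α ∨ γ = max(0.849, 0.741) = 0.849
(α ∨ γ) ∨ α = max(0.849, 0.849) = 0.849
γ ⊗ α = max(0, 0.741 + 0.849 − 1) = max(0, 0.590) = 0.590
((α ∨ γ) ∨ α) ⊕ (γ ⊗ α) = min(1, 0.849 + 0.590) = min(1, 1.439) = 1.000
~γ ↔ (((α ∨ γ) ∨ α) ⊕ (γ ⊗ α)) = 1 − |0.259 − 1.000| = 1 − 0.741 = 0.259
~(~γ ↔ (((α ∨ γ) ∨ α) ⊕ (γ ⊗ α))) = 1 − 0.259 = 0.741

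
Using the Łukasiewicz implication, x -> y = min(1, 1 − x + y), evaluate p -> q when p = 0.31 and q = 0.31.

1.00

p -> q = min(1, 1 − 0.31 + 0.31) = min(1, 1.00) = 1.00
For comparison, the Gödel implication (1 if x ≤ y else y) would give 1.00.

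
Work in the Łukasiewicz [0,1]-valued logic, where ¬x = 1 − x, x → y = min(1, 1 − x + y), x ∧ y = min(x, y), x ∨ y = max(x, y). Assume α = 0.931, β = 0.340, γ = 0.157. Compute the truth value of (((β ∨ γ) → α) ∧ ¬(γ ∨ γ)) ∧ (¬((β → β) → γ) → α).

0.843

β ∨ γ = max(0.340, 0.157) = 0.340
(β ∨ γ) → α = min(1, 1 − 0.340 + 0.931) = min(1, 1.591) = 1.000
γ ∨ γ = max(0.157, 0.157) = 0.157
¬(γ ∨ γ) = 1 − 0.157 = 0.843
((β ∨ γ) → α) ∧ ¬(γ ∨ γ) = min(1.000, 0.843) = 0.843
β → β = min(1, 1 − 0.340 + 0.340) = min(1, 1.000) = 1.000
(β → β) → γ = min(1, 1 − 1.000 + 0.157) = min(1, 0.157) = 0.157
¬((β → β) → γ) = 1 − 0.157 = 0.843
¬((β → β) → γ) → α = min(1, 1 − 0.843 + 0.931) = min(1, 1.088) = 1.000
(((β ∨ γ) → α) ∧ ¬(γ ∨ γ)) ∧ (¬((β → β) → γ) → α) = min(0.843, 1.000) = 0.843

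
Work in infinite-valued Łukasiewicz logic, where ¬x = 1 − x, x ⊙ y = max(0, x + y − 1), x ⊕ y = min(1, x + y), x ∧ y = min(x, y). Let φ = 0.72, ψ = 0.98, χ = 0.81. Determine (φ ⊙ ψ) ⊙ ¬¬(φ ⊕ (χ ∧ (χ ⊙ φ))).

0.70

φ ⊙ ψ = max(0, 0.72 + 0.98 − 1) = max(0, 0.70) = 0.70
χ ⊙ φ = max(0, 0.81 + 0.72 − 1) = max(0, 0.53) = 0.53
χ ∧ (χ ⊙ φ) = min(0.81, 0.53) = 0.53
φ ⊕ (χ ∧ (χ ⊙ φ)) = min(1, 0.72 + 0.53) = min(1, 1.25) = 1.00
¬(φ ⊕ (χ ∧ (χ ⊙ φ))) = 1 − 1.00 = 0.00
¬¬(φ ⊕ (χ ∧ (χ ⊙ φ))) = 1 − 0.00 = 1.00
(φ ⊙ ψ) ⊙ ¬¬(φ ⊕ (χ ∧ (χ ⊙ φ))) = max(0, 0.70 + 1.00 − 1) = max(0, 0.70) = 0.70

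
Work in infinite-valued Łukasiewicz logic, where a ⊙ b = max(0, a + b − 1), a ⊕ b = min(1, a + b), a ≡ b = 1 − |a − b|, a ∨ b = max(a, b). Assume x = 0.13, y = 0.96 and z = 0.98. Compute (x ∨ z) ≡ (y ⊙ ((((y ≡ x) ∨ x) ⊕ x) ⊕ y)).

x ∨ z = max(0.13, 0.98) = 0.98
y ≡ x = 1 − |0.96 − 0.13| = 1 − 0.83 = 0.17
(y ≡ x) ∨ x = max(0.17, 0.13) = 0.17
((y ≡ x) ∨ x) ⊕ x = min(1, 0.17 + 0.13) = min(1, 0.30) = 0.30
(((y ≡ x) ∨ x) ⊕ x) ⊕ y = min(1, 0.30 + 0.96) = min(1, 1.26) = 1.00
y ⊙ ((((y ≡ x) ∨ x) ⊕ x) ⊕ y) = max(0, 0.96 + 1.00 − 1) = max(0, 0.96) = 0.96
(x ∨ z) ≡ (y ⊙ ((((y ≡ x) ∨ x) ⊕ x) ⊕ y)) = 1 − |0.98 − 0.96| = 1 − 0.02 = 0.98

0.98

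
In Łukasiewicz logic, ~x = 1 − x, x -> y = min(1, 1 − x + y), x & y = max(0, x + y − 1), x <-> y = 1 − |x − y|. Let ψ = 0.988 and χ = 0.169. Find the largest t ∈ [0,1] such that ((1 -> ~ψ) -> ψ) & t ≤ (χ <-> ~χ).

0.338

~ψ = 1 − 0.988 = 0.012
1 -> ~ψ = min(1, 1 − 1.000 + 0.012) = min(1, 0.012) = 0.012
(1 -> ~ψ) -> ψ = min(1, 1 − 0.012 + 0.988) = min(1, 1.976) = 1.000
So the left factor is (1 -> ~ψ) -> ψ = 1.000.
~χ = 1 − 0.169 = 0.831
χ <-> ~χ = 1 − |0.169 − 0.831| = 1 − 0.662 = 0.338
So the right-hand bound is χ <-> ~χ = 0.338.
The residuum of the Łukasiewicz t-norm gives the supremum: min(1, 1 − 1.000 + 0.338).
1 − 1.000 + 0.338 = 0.338, so t = min(1, 0.338) = 0.338.
Check: 1.000 & 0.338 = max(0, 0.338) = 0.338 ≤ 0.338.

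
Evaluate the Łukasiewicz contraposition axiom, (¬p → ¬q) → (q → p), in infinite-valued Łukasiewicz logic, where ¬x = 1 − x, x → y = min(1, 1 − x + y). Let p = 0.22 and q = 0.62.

1.00

¬p = 1 − 0.22 = 0.78
¬q = 1 − 0.62 = 0.38
¬p → ¬q = min(1, 1 − 0.78 + 0.38) = min(1, 0.60) = 0.60
q → p = min(1, 1 − 0.62 + 0.22) = min(1, 0.60) = 0.60
(¬p → ¬q) → (q → p) = min(1, 1 − 0.60 + 0.60) = min(1, 1.00) = 1.00
(As expected: an axiom of Ł∞, always 1.)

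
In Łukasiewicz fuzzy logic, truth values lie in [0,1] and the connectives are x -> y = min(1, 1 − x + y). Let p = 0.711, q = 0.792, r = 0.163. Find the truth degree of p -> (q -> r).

q -> r = min(1, 1 − 0.792 + 0.163) = min(1, 0.371) = 0.371
p -> (q -> r) = min(1, 1 − 0.711 + 0.371) = min(1, 0.660) = 0.660

0.660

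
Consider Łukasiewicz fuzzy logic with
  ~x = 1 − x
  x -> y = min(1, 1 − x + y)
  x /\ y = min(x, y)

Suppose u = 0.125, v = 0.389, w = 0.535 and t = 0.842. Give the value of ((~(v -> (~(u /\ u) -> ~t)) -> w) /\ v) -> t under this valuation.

1.000

u /\ u = min(0.125, 0.125) = 0.125
~(u /\ u) = 1 − 0.125 = 0.875
~t = 1 − 0.842 = 0.158
~(u /\ u) -> ~t = min(1, 1 − 0.875 + 0.158) = min(1, 0.283) = 0.283
v -> (~(u /\ u) -> ~t) = min(1, 1 − 0.389 + 0.283) = min(1, 0.894) = 0.894
~(v -> (~(u /\ u) -> ~t)) = 1 − 0.894 = 0.106
~(v -> (~(u /\ u) -> ~t)) -> w = min(1, 1 − 0.106 + 0.535) = min(1, 1.429) = 1.000
(~(v -> (~(u /\ u) -> ~t)) -> w) /\ v = min(1.000, 0.389) = 0.389
((~(v -> (~(u /\ u) -> ~t)) -> w) /\ v) -> t = min(1, 1 − 0.389 + 0.842) = min(1, 1.453) = 1.000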